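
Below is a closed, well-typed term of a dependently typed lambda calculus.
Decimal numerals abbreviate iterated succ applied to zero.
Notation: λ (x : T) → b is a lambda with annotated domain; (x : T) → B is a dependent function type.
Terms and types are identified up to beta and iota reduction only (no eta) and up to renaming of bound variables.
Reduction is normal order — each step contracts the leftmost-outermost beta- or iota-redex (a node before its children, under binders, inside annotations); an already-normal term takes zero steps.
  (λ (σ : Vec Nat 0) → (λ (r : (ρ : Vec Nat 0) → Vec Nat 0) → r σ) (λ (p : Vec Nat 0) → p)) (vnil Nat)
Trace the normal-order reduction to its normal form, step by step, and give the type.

reduction (normal order):
  (λ (σ : Vec Nat 0) → (λ (r : (ρ : Vec Nat 0) → Vec Nat 0) → r σ) (λ (p : Vec Nat 0) → p)) (vnil Nat)
  ~> (λ (σ : (r : Vec Nat 0) → Vec Nat 0) → σ (vnil Nat)) (λ (ρ : Vec Nat 0) → ρ)
  ~> (λ (σ : Vec Nat 0) → σ) (vnil Nat)
  ~> vnil Nat
the term's type:
  Vec Nat 0


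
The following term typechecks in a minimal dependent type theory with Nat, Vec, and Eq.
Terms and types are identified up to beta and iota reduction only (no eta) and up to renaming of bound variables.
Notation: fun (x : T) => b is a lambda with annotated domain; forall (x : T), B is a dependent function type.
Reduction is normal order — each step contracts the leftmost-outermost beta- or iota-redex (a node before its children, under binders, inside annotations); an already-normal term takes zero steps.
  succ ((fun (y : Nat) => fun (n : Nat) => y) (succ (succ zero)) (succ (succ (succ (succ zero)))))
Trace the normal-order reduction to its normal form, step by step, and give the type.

normal-order reduction sequence:
  succ ((fun (y : Nat) => fun (n : Nat) => y) (succ (succ zero)) (succ (succ (succ (succ zero)))))
  ~> succ ((fun (y : Nat) => succ (succ zero)) (succ (succ (succ (succ zero)))))
  ~> succ (succ (succ zero))
inferred type:
  Nat


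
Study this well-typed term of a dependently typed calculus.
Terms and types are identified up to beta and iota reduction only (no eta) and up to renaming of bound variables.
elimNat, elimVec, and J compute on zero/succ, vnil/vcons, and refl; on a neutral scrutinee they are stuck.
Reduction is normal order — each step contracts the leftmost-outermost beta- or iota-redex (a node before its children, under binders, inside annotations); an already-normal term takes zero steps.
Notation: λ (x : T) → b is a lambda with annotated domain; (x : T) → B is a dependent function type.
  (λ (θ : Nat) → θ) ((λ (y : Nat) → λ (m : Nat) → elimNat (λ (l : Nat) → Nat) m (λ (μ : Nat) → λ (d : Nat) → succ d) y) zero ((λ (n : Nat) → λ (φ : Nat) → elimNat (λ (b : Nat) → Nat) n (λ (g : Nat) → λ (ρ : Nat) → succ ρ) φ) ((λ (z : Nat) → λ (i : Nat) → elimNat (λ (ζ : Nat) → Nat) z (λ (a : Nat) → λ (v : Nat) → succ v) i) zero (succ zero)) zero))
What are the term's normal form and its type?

normal form:
  succ zero
the term's type:
  Nat


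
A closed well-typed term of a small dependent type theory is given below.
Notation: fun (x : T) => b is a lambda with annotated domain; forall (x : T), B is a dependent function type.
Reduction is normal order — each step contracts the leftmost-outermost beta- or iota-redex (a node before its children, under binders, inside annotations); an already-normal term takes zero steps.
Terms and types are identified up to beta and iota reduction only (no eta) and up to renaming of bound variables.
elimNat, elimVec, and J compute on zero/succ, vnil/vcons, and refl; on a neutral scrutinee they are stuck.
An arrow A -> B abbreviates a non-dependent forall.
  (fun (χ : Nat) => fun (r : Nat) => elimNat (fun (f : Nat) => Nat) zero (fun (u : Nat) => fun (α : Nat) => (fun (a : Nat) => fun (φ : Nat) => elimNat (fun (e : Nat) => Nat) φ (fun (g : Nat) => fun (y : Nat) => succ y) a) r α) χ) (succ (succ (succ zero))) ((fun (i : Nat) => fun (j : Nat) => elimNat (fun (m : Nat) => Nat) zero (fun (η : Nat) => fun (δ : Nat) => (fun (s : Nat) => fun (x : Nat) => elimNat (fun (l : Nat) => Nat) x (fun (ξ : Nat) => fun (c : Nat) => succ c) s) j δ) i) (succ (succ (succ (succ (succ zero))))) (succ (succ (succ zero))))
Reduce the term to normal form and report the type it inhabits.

normal form:
  succ (succ (succ (succ (succ (succ (succ (succ (succ (succ (succ (succ (succ (succ (succ (succ (succ (succ (succ (succ (succ (succ (succ (succ (succ (succ (succ (succ (succ (succ (succ (succ (succ (succ (succ (succ (succ (succ (succ (succ (succ (succ (succ (succ (succ zero))))))))))))))))))))))))))))))))))))))))))))
the term's type:
  Nat


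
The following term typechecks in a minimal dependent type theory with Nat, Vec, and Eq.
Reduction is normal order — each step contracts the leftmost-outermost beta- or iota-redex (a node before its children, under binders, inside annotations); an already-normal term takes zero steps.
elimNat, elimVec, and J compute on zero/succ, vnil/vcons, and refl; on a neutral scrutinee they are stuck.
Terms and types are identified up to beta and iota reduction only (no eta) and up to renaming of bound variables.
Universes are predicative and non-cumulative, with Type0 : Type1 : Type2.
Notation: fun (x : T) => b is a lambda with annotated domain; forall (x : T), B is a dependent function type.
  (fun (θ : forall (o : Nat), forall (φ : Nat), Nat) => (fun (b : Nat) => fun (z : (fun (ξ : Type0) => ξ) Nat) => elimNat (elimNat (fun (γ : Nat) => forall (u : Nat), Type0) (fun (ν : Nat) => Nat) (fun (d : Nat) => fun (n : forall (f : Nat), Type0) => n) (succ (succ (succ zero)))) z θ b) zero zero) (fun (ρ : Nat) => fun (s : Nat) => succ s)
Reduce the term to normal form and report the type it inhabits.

normal form:
  zero
type:
  Nat
observation: contracting a beta-redex first, the term normalizes in 4 steps.


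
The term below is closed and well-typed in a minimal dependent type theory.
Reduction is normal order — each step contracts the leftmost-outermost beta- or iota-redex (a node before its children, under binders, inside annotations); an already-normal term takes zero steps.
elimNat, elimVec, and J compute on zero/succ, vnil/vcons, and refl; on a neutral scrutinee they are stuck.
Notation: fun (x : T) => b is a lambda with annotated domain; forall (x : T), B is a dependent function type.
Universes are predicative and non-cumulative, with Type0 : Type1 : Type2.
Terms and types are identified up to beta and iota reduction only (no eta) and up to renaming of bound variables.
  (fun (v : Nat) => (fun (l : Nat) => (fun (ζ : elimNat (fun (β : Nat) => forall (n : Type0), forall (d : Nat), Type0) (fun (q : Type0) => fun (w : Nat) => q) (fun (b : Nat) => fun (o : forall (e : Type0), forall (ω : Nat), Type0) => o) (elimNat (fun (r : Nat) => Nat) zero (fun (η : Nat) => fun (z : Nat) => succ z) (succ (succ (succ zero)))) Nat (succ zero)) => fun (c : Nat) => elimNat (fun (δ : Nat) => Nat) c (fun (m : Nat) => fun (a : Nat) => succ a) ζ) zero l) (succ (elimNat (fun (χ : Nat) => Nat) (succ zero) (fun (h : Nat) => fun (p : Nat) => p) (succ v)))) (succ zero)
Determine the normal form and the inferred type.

normal form:
  succ (succ zero)
the term's type:
  Nat


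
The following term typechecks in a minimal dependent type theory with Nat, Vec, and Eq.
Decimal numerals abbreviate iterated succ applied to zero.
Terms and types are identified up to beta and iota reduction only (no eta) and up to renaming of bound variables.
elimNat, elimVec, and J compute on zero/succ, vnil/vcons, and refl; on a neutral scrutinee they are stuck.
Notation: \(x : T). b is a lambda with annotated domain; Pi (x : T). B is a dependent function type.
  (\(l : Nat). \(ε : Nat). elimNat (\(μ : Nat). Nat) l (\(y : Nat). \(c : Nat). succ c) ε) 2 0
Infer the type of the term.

inferred type:
  Nat


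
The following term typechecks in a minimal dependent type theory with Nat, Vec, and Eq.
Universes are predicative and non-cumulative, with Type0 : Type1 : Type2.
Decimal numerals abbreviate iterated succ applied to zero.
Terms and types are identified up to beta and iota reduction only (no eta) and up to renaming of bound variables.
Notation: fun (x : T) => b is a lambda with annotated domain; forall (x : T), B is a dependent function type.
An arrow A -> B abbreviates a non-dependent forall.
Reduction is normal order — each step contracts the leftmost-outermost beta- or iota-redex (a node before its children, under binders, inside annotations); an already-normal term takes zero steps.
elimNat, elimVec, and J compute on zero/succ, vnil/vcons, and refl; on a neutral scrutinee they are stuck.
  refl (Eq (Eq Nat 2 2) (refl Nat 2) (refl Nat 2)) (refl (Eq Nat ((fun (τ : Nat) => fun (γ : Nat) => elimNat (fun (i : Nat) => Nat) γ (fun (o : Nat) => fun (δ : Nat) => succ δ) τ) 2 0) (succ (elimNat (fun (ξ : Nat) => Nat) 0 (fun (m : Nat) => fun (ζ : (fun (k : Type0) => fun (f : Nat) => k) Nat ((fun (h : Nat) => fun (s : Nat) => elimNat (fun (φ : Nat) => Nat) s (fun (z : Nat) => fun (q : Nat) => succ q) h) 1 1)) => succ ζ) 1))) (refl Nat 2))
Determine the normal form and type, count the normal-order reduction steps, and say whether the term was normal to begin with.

reduced normal form:
  refl (Eq (Eq Nat 2 2) (refl Nat 2) (refl Nat 2)) (refl (Eq Nat 2 2) (refl Nat 2))
type:
  Eq (Eq (Eq Nat 2 2) (refl Nat 2) (refl Nat 2)) (refl (Eq Nat 2 2) (refl Nat 2)) (refl (Eq Nat 2 2) (refl Nat 2))
steps to reach normal form (normal order): 13
started in normal form: no
first redex: a beta-redex


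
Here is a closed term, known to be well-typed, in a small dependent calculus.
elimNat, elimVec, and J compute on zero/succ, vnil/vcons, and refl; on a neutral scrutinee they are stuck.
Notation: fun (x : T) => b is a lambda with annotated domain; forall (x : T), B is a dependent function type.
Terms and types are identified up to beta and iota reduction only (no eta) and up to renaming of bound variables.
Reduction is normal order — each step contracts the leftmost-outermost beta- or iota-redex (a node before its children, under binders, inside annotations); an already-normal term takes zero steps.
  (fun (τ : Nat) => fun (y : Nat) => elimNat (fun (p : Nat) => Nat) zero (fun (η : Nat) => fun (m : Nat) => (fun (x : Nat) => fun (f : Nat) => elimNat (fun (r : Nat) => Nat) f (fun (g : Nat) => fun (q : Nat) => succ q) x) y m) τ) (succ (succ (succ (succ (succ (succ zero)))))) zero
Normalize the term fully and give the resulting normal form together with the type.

reduced normal form:
  zero
the term's type:
  Nat


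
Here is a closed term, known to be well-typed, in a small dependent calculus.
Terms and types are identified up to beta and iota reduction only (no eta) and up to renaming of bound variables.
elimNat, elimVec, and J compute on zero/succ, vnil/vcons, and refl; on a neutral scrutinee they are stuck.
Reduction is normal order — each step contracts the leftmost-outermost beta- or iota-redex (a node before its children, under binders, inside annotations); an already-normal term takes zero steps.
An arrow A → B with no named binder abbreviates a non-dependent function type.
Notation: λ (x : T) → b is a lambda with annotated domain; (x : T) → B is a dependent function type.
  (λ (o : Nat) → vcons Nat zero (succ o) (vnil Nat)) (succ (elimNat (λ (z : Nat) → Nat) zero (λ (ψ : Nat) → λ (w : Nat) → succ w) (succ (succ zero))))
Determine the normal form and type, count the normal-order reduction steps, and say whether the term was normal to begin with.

normal form:
  vcons Nat zero (succ (succ (succ (succ zero)))) (vnil Nat)
the term's type:
  Vec Nat (succ zero)
steps to reach normal form (normal order): 8
already normal: no
first contracted redex: a beta-redex


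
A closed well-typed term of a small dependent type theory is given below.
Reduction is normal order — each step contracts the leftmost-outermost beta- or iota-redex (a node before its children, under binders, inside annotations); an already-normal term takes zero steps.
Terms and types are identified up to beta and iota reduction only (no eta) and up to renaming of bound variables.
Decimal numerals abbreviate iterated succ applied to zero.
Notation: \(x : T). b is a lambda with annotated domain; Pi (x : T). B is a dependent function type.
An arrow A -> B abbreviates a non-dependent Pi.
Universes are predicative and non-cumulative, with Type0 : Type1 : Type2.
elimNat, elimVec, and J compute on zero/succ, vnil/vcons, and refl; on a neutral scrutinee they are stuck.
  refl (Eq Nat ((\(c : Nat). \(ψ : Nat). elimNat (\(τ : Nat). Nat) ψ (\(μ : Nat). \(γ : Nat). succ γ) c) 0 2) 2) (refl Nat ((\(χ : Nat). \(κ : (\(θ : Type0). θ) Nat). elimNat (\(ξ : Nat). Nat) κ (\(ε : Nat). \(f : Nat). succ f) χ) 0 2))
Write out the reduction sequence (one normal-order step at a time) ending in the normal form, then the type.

normal-order reduction:
  refl (Eq Nat ((\(c : Nat). \(ψ : Nat). elimNat (\(τ : Nat). Nat) ψ (\(μ : Nat). \(γ : Nat). succ γ) c) 0 2) 2) (refl Nat ((\(χ : Nat). \(κ : (\(θ : Type0). θ) Nat). elimNat (\(ξ : Nat). Nat) κ (\(ε : Nat). \(f : Nat). succ f) χ) 0 2))
  ~> refl (Eq Nat ((\(c : Nat). elimNat (\(ψ : Nat). Nat) c (\(τ : Nat). \(μ : Nat). succ μ) 0) 2) 2) (refl Nat ((\(γ : Nat). \(χ : (\(κ : Type0). κ) Nat). elimNat (\(θ : Nat). Nat) χ (\(ξ : Nat). \(ε : Nat). succ ε) γ) 0 2))
  ~> refl (Eq Nat (elimNat (\(c : Nat). Nat) 2 (\(ψ : Nat). \(τ : Nat). succ τ) 0) 2) (refl Nat ((\(μ : Nat). \(γ : (\(χ : Type0). χ) Nat). elimNat (\(κ : Nat). Nat) γ (\(θ : Nat). \(ξ : Nat). succ ξ) μ) 0 2))
  ~> refl (Eq Nat 2 2) (refl Nat ((\(c : Nat). \(ψ : (\(τ : Type0). τ) Nat). elimNat (\(μ : Nat). Nat) ψ (\(γ : Nat). \(χ : Nat). succ χ) c) 0 2))
  ~> refl (Eq Nat 2 2) (refl Nat ((\(c : (\(ψ : Type0). ψ) Nat). elimNat (\(τ : Nat). Nat) c (\(μ : Nat). \(γ : Nat). succ γ) 0) 2))
  ~> refl (Eq Nat 2 2) (refl Nat (elimNat (\(c : Nat). Nat) 2 (\(ψ : Nat). \(τ : Nat). succ τ) 0))
  ~> refl (Eq Nat 2 2) (refl Nat 2)
the term's type:
  Eq (Eq Nat 2 2) (refl Nat 2) (refl Nat 2)


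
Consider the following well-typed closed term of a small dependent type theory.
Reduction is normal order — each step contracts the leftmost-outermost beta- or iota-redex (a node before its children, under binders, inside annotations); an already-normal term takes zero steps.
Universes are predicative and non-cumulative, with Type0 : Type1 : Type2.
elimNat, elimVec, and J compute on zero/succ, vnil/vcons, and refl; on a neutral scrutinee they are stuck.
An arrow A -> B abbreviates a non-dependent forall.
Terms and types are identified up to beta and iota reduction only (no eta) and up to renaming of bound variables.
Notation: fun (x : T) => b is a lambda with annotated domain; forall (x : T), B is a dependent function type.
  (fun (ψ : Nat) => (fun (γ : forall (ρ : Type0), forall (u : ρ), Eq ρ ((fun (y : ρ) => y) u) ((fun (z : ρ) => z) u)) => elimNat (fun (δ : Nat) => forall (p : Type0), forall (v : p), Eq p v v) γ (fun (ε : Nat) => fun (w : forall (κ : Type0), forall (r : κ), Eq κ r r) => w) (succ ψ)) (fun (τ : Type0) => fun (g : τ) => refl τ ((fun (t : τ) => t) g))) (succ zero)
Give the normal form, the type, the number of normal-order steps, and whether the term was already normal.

normal form:
  fun (ψ : Type0) => fun (γ : ψ) => refl ψ γ
type:
  forall (ψ : Type0), forall (γ : ψ), Eq ψ γ γ
normal-order step count: 10
term was already normal: no
first contracted redex: a beta-redex


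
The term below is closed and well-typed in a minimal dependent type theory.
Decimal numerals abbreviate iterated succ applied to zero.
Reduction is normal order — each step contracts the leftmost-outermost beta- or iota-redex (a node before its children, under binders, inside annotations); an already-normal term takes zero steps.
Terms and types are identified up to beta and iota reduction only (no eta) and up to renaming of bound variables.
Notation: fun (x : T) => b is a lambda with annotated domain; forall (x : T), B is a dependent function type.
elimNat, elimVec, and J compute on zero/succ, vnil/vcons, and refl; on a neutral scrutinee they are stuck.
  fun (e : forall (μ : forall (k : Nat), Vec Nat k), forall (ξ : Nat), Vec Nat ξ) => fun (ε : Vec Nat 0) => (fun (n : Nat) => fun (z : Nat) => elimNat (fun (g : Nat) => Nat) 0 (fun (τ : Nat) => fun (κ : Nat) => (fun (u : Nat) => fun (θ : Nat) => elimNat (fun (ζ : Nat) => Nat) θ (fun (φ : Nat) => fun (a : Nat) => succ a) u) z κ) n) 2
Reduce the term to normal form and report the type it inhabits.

normal form:
  fun (e : forall (μ : forall (k : Nat), Vec Nat k), forall (ξ : Nat), Vec Nat ξ) => fun (ε : Vec Nat 0) => fun (n : Nat) => elimNat (fun (z : Nat) => Nat) (elimNat (fun (g : Nat) => Nat) 0 (fun (τ : Nat) => fun (κ : Nat) => succ κ) n) (fun (u : Nat) => fun (θ : Nat) => succ θ) n
type:
  forall (e : forall (μ : forall (k : Nat), Vec Nat k), forall (ξ : Nat), Vec Nat ξ), forall (ε : Vec Nat 0), forall (n : Nat), Nat


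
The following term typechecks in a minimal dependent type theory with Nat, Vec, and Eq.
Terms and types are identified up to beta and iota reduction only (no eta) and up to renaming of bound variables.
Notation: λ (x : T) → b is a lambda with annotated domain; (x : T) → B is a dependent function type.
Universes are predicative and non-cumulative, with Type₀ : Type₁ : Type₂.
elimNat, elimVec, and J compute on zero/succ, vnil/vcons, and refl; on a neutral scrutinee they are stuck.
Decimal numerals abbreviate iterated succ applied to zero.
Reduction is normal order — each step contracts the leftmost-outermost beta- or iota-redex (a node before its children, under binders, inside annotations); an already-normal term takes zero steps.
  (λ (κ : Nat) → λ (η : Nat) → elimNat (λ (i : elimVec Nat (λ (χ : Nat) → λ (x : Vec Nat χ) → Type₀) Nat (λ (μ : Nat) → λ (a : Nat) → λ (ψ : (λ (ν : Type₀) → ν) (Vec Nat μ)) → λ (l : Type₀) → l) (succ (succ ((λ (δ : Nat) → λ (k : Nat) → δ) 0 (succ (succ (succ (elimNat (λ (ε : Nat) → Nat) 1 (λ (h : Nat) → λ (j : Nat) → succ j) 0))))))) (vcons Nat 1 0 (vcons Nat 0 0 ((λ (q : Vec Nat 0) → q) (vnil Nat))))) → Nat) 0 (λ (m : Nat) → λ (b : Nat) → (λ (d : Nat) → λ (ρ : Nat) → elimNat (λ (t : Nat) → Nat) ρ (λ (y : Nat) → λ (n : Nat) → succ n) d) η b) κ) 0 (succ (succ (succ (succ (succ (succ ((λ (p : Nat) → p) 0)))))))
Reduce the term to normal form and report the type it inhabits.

resulting normal form:
  0
the term's type:
  Nat


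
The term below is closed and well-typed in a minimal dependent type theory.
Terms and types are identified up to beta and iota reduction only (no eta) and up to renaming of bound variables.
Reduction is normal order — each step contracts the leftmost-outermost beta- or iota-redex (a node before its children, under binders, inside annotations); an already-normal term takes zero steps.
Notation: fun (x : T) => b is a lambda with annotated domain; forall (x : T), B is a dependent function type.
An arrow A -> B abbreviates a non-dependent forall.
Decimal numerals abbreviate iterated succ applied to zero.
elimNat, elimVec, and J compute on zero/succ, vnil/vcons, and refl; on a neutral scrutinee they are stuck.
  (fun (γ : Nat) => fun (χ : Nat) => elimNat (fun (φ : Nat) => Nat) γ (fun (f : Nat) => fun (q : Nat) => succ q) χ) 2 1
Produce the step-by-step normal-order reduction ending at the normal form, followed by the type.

normal-order reduction:
  (fun (γ : Nat) => fun (χ : Nat) => elimNat (fun (φ : Nat) => Nat) γ (fun (f : Nat) => fun (q : Nat) => succ q) χ) 2 1
  ~> (fun (γ : Nat) => elimNat (fun (χ : Nat) => Nat) 2 (fun (φ : Nat) => fun (f : Nat) => succ f) γ) 1
  ~> elimNat (fun (γ : Nat) => Nat) 2 (fun (χ : Nat) => fun (φ : Nat) => succ φ) 1
  ~> (fun (γ : Nat) => fun (χ : Nat) => succ χ) 0 (elimNat (fun (φ : Nat) => Nat) 2 (fun (f : Nat) => fun (q : Nat) => succ q) 0)
  ~> (fun (γ : Nat) => succ γ) (elimNat (fun (χ : Nat) => Nat) 2 (fun (φ : Nat) => fun (f : Nat) => succ f) 0)
  ~> succ (elimNat (fun (γ : Nat) => Nat) 2 (fun (χ : Nat) => fun (φ : Nat) => succ φ) 0)
  ~> 3
the term's type:
  Nat


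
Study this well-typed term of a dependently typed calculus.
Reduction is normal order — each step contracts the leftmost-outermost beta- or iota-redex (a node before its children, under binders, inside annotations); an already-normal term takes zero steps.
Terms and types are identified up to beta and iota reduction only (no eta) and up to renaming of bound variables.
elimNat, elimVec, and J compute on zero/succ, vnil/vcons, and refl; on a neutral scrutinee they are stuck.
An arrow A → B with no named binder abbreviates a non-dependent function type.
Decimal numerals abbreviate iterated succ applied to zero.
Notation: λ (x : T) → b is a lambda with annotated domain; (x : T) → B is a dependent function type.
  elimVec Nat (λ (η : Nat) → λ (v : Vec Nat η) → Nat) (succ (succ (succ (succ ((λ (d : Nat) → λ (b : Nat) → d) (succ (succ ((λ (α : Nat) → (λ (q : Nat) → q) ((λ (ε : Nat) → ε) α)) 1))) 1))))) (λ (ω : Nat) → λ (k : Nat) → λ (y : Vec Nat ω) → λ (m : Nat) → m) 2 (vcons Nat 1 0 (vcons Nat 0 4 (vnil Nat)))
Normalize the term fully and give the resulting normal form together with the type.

reduced normal form:
  7
the term's type:
  Nat


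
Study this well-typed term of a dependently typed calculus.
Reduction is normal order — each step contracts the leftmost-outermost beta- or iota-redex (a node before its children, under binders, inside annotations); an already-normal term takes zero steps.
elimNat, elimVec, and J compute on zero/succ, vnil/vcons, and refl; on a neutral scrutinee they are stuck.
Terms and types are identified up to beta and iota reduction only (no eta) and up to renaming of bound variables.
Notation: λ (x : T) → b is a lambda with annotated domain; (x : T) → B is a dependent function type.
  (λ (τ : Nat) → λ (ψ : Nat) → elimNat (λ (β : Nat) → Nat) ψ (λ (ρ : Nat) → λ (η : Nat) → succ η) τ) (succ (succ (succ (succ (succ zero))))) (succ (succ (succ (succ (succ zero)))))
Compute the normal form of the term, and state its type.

resulting normal form:
  succ (succ (succ (succ (succ (succ (succ (succ (succ (succ zero)))))))))
the term's type:
  Nat
observation: 18 normal-order steps separate the term from its normal form.


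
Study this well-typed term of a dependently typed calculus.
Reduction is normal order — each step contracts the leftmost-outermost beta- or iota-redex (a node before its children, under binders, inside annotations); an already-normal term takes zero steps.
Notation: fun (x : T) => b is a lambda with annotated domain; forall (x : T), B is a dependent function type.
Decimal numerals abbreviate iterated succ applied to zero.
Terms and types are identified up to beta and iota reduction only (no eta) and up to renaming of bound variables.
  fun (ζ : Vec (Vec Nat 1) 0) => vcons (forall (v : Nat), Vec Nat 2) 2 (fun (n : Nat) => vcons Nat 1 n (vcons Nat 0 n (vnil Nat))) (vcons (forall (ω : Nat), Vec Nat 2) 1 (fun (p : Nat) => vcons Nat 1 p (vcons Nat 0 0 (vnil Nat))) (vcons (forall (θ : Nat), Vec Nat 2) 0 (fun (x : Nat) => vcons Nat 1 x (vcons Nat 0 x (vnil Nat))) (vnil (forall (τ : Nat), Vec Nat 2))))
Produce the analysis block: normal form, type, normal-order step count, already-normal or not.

reduced normal form:
  fun (ζ : Vec (Vec Nat 1) 0) => vcons (forall (v : Nat), Vec Nat 2) 2 (fun (n : Nat) => vcons Nat 1 n (vcons Nat 0 n (vnil Nat))) (vcons (forall (ω : Nat), Vec Nat 2) 1 (fun (p : Nat) => vcons Nat 1 p (vcons Nat 0 0 (vnil Nat))) (vcons (forall (θ : Nat), Vec Nat 2) 0 (fun (x : Nat) => vcons Nat 1 x (vcons Nat 0 x (vnil Nat))) (vnil (forall (τ : Nat), Vec Nat 2))))
inferred type:
  forall (ζ : Vec (Vec Nat 1) 0), Vec (forall (v : Nat), Vec Nat 2) 3
reduction steps (normal order): 0
term was already normal: yes


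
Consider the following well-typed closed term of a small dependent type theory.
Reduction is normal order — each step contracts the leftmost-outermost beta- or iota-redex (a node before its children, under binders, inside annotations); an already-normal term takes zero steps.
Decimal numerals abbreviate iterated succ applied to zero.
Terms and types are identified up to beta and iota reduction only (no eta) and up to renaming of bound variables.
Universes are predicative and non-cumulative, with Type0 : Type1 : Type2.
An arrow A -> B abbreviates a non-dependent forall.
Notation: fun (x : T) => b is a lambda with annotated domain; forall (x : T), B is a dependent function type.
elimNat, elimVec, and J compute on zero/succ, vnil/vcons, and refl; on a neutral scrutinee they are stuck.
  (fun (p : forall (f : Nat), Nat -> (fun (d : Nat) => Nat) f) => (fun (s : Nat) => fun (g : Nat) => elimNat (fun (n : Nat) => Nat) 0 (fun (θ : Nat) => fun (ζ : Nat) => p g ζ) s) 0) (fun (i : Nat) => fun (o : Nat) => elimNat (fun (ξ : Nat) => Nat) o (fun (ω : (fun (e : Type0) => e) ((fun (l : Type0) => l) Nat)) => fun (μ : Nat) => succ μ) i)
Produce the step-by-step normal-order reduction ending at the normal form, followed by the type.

reduction (normal order):
  (fun (p : forall (f : Nat), Nat -> (fun (d : Nat) => Nat) f) => (fun (s : Nat) => fun (g : Nat) => elimNat (fun (n : Nat) => Nat) 0 (fun (θ : Nat) => fun (ζ : Nat) => p g ζ) s) 0) (fun (i : Nat) => fun (o : Nat) => elimNat (fun (ξ : Nat) => Nat) o (fun (ω : (fun (e : Type0) => e) ((fun (l : Type0) => l) Nat)) => fun (μ : Nat) => succ μ) i)
  ~> (fun (p : Nat) => fun (f : Nat) => elimNat (fun (d : Nat) => Nat) 0 (fun (s : Nat) => fun (g : Nat) => (fun (n : Nat) => fun (θ : Nat) => elimNat (fun (ζ : Nat) => Nat) θ (fun (i : (fun (o : Type0) => o) ((fun (ξ : Type0) => ξ) Nat)) => fun (ω : Nat) => succ ω) n) f g) p) 0
  ~> fun (p : Nat) => elimNat (fun (f : Nat) => Nat) 0 (fun (d : Nat) => fun (s : Nat) => (fun (g : Nat) => fun (n : Nat) => elimNat (fun (θ : Nat) => Nat) n (fun (ζ : (fun (i : Type0) => i) ((fun (o : Type0) => o) Nat)) => fun (ξ : Nat) => succ ξ) g) p s) 0
  ~> fun (p : Nat) => 0
type:
  Nat -> Nat


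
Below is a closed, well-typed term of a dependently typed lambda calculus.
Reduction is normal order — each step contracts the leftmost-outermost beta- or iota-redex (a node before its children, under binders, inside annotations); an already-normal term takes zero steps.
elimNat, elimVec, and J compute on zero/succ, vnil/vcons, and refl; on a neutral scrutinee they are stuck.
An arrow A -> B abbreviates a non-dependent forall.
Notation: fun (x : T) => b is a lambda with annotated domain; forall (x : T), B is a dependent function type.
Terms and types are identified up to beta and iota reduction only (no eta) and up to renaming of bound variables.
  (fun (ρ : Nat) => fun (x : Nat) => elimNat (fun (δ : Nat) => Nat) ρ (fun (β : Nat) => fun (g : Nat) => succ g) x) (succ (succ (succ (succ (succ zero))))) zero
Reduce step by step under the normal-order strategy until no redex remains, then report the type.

reduction (normal order):
  (fun (ρ : Nat) => fun (x : Nat) => elimNat (fun (δ : Nat) => Nat) ρ (fun (β : Nat) => fun (g : Nat) => succ g) x) (succ (succ (succ (succ (succ zero))))) zero
  ~> (fun (ρ : Nat) => elimNat (fun (x : Nat) => Nat) (succ (succ (succ (succ (succ zero))))) (fun (δ : Nat) => fun (β : Nat) => succ β) ρ) zero
  ~> elimNat (fun (ρ : Nat) => Nat) (succ (succ (succ (succ (succ zero))))) (fun (x : Nat) => fun (δ : Nat) => succ δ) zero
  ~> succ (succ (succ (succ (succ zero))))
inferred type:
  Nat


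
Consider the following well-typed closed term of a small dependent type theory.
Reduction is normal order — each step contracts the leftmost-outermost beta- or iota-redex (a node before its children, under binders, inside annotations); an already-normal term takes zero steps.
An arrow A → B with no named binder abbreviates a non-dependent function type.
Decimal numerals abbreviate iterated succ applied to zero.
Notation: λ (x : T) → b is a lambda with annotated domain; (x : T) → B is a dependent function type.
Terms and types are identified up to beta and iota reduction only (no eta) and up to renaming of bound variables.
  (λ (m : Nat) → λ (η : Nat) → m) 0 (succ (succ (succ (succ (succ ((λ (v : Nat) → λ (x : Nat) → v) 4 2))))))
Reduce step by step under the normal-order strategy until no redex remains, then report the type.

normal-order reduction:
  (λ (m : Nat) → λ (η : Nat) → m) 0 (succ (succ (succ (succ (succ ((λ (v : Nat) → λ (x : Nat) → v) 4 2))))))
  ~> (λ (m : Nat) → 0) (succ (succ (succ (succ (succ ((λ (η : Nat) → λ (v : Nat) → η) 4 2))))))
  ~> 0
the term's type:
  Nat


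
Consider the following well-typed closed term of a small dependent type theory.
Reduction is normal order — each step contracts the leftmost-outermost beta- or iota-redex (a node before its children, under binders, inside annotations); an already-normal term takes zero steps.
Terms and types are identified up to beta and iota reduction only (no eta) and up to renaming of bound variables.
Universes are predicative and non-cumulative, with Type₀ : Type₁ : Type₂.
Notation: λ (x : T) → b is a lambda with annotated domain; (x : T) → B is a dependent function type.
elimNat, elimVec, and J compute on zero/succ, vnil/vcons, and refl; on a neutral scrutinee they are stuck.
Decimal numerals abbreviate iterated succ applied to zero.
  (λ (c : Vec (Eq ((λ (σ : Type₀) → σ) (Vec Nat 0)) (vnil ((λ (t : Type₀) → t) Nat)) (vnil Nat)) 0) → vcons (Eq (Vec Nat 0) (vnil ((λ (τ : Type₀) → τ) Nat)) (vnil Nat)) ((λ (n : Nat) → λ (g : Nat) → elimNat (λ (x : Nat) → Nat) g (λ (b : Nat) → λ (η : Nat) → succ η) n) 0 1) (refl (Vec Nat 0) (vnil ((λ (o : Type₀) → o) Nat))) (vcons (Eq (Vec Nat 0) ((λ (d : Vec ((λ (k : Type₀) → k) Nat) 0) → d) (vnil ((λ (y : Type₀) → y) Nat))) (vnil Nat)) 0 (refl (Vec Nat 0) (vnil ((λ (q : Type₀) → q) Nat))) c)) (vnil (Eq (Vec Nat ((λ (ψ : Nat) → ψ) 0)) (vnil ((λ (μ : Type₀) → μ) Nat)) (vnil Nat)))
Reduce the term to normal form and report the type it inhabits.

resulting normal form:
  vcons (Eq (Vec Nat 0) (vnil Nat) (vnil Nat)) 1 (refl (Vec Nat 0) (vnil Nat)) (vcons (Eq (Vec Nat 0) (vnil Nat) (vnil Nat)) 0 (refl (Vec Nat 0) (vnil Nat)) (vnil (Eq (Vec Nat 0) (vnil Nat) (vnil Nat))))
type:
  Vec (Eq (Vec Nat 0) (vnil Nat) (vnil Nat)) 2


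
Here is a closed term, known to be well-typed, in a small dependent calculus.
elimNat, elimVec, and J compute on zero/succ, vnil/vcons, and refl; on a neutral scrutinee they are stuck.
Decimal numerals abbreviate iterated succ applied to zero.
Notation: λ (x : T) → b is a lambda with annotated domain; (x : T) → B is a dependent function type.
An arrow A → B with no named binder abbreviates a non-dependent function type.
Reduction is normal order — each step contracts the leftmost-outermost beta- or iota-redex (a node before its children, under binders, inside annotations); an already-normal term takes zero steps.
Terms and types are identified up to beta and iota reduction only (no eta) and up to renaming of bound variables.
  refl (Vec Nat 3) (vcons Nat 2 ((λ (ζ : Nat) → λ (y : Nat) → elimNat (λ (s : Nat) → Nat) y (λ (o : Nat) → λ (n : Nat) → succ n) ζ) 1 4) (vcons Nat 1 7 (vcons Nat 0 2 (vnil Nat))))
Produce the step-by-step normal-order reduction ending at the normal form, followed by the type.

reduction (normal order):
  refl (Vec Nat 3) (vcons Nat 2 ((λ (ζ : Nat) → λ (y : Nat) → elimNat (λ (s : Nat) → Nat) y (λ (o : Nat) → λ (n : Nat) → succ n) ζ) 1 4) (vcons Nat 1 7 (vcons Nat 0 2 (vnil Nat))))
  ~> refl (Vec Nat 3) (vcons Nat 2 ((λ (ζ : Nat) → elimNat (λ (y : Nat) → Nat) ζ (λ (s : Nat) → λ (o : Nat) → succ o) 1) 4) (vcons Nat 1 7 (vcons Nat 0 2 (vnil Nat))))
  ~> refl (Vec Nat 3) (vcons Nat 2 (elimNat (λ (ζ : Nat) → Nat) 4 (λ (y : Nat) → λ (s : Nat) → succ s) 1) (vcons Nat 1 7 (vcons Nat 0 2 (vnil Nat))))
  ~> refl (Vec Nat 3) (vcons Nat 2 ((λ (ζ : Nat) → λ (y : Nat) → succ y) 0 (elimNat (λ (s : Nat) → Nat) 4 (λ (o : Nat) → λ (n : Nat) → succ n) 0)) (vcons Nat 1 7 (vcons Nat 0 2 (vnil Nat))))
  ~> refl (Vec Nat 3) (vcons Nat 2 ((λ (ζ : Nat) → succ ζ) (elimNat (λ (y : Nat) → Nat) 4 (λ (s : Nat) → λ (o : Nat) → succ o) 0)) (vcons Nat 1 7 (vcons Nat 0 2 (vnil Nat))))
  ~> refl (Vec Nat 3) (vcons Nat 2 (succ (elimNat (λ (ζ : Nat) → Nat) 4 (λ (y : Nat) → λ (s : Nat) → succ s) 0)) (vcons Nat 1 7 (vcons Nat 0 2 (vnil Nat))))
  ~> refl (Vec Nat 3) (vcons Nat 2 5 (vcons Nat 1 7 (vcons Nat 0 2 (vnil Nat))))
the term's type:
  Eq (Vec Nat 3) (vcons Nat 2 5 (vcons Nat 1 7 (vcons Nat 0 2 (vnil Nat)))) (vcons Nat 2 5 (vcons Nat 1 7 (vcons Nat 0 2 (vnil Nat))))


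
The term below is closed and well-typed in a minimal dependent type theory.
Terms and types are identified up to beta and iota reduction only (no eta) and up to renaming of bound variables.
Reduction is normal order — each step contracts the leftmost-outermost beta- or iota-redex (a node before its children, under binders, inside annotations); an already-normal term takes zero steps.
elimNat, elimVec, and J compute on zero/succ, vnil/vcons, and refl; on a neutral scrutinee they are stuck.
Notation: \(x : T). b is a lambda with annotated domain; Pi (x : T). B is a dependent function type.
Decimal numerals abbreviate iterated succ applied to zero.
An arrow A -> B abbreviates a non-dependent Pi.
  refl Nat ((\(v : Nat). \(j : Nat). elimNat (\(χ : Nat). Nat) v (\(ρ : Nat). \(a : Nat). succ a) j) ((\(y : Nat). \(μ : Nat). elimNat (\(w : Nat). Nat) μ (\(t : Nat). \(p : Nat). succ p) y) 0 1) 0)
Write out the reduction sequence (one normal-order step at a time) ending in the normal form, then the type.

normal-order reduction sequence:
  refl Nat ((\(v : Nat). \(j : Nat). elimNat (\(χ : Nat). Nat) v (\(ρ : Nat). \(a : Nat). succ a) j) ((\(y : Nat). \(μ : Nat). elimNat (\(w : Nat). Nat) μ (\(t : Nat). \(p : Nat). succ p) y) 0 1) 0)
  ~> refl Nat ((\(v : Nat). elimNat (\(j : Nat). Nat) ((\(χ : Nat). \(ρ : Nat). elimNat (\(a : Nat). Nat) ρ (\(y : Nat). \(μ : Nat). succ μ) χ) 0 1) (\(w : Nat). \(t : Nat). succ t) v) 0)
  ~> refl Nat (elimNat (\(v : Nat). Nat) ((\(j : Nat). \(χ : Nat). elimNat (\(ρ : Nat). Nat) χ (\(a : Nat). \(y : Nat). succ y) j) 0 1) (\(μ : Nat). \(w : Nat). succ w) 0)
  ~> refl Nat ((\(v : Nat). \(j : Nat). elimNat (\(χ : Nat). Nat) j (\(ρ : Nat). \(a : Nat). succ a) v) 0 1)
  ~> refl Nat ((\(v : Nat). elimNat (\(j : Nat). Nat) v (\(χ : Nat). \(ρ : Nat). succ ρ) 0) 1)
  ~> refl Nat (elimNat (\(v : Nat). Nat) 1 (\(j : Nat). \(χ : Nat). succ χ) 0)
  ~> refl Nat 1
the term's type:
  Eq Nat 1 1


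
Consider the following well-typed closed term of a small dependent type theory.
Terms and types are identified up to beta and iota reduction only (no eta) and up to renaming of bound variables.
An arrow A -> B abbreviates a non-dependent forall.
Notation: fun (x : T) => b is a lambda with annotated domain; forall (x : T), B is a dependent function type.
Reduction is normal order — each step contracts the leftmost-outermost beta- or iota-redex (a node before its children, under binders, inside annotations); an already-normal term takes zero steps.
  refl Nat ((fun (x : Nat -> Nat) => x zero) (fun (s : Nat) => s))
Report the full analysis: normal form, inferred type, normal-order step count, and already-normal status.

reduced normal form:
  refl Nat zero
the term's type:
  Eq Nat zero zero
reduction steps (normal order): 2
started in normal form: no
first contracted redex: a beta-redex


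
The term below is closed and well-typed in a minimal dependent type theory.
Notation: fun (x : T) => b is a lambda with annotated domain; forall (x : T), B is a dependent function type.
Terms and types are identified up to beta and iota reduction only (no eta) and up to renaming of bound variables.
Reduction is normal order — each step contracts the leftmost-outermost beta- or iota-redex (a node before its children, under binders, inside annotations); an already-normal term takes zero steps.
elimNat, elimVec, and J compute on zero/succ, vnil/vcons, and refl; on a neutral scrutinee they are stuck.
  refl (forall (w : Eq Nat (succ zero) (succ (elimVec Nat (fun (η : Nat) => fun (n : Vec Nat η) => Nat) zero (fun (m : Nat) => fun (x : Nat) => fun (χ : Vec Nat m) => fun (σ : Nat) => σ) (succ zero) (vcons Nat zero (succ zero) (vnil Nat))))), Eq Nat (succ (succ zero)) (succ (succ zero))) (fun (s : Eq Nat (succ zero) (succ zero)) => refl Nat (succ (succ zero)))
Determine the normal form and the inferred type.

reduced normal form:
  refl (forall (w : Eq Nat (succ zero) (succ zero)), Eq Nat (succ (succ zero)) (succ (succ zero))) (fun (η : Eq Nat (succ zero) (succ zero)) => refl Nat (succ (succ zero)))
the term's type:
  Eq (forall (w : Eq Nat (succ zero) (succ zero)), Eq Nat (succ (succ zero)) (succ (succ zero))) (fun (η : Eq Nat (succ zero) (succ zero)) => refl Nat (succ (succ zero))) (fun (n : Eq Nat (succ zero) (succ zero)) => refl Nat (succ (succ zero)))


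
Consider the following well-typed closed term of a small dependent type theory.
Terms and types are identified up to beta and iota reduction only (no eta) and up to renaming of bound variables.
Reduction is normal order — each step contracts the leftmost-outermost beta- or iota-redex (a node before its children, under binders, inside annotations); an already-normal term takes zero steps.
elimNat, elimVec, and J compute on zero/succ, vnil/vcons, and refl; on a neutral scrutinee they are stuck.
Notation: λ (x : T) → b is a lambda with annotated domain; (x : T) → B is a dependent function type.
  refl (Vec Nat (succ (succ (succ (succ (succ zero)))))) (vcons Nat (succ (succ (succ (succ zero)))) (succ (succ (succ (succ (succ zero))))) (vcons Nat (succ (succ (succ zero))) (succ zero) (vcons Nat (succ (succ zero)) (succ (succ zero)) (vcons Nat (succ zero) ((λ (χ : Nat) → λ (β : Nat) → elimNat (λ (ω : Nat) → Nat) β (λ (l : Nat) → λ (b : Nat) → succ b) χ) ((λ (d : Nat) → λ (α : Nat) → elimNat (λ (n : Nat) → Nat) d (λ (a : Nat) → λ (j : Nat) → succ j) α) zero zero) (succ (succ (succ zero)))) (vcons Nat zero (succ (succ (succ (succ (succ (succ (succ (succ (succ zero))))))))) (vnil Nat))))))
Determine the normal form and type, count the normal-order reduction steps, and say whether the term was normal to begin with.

normal form:
  refl (Vec Nat (succ (succ (succ (succ (succ zero)))))) (vcons Nat (succ (succ (succ (succ zero)))) (succ (succ (succ (succ (succ zero))))) (vcons Nat (succ (succ (succ zero))) (succ zero) (vcons Nat (succ (succ zero)) (succ (succ zero)) (vcons Nat (succ zero) (succ (succ (succ zero))) (vcons Nat zero (succ (succ (succ (succ (succ (succ (succ (succ (succ zero))))))))) (vnil Nat))))))
the term's type:
  Eq (Vec Nat (succ (succ (succ (succ (succ zero)))))) (vcons Nat (succ (succ (succ (succ zero)))) (succ (succ (succ (succ (succ zero))))) (vcons Nat (succ (succ (succ zero))) (succ zero) (vcons Nat (succ (succ zero)) (succ (succ zero)) (vcons Nat (succ zero) (succ (succ (succ zero))) (vcons Nat zero (succ (succ (succ (succ (succ (succ (succ (succ (succ zero))))))))) (vnil Nat)))))) (vcons Nat (succ (succ (succ (succ zero)))) (succ (succ (succ (succ (succ zero))))) (vcons Nat (succ (succ (succ zero))) (succ zero) (vcons Nat (succ (succ zero)) (succ (succ zero)) (vcons Nat (succ zero) (succ (succ (succ zero))) (vcons Nat zero (succ (succ (succ (succ (succ (succ (succ (succ (succ zero))))))))) (vnil Nat))))))
steps to reach normal form (normal order): 6
already normal: no
first contracted redex: a beta-redex


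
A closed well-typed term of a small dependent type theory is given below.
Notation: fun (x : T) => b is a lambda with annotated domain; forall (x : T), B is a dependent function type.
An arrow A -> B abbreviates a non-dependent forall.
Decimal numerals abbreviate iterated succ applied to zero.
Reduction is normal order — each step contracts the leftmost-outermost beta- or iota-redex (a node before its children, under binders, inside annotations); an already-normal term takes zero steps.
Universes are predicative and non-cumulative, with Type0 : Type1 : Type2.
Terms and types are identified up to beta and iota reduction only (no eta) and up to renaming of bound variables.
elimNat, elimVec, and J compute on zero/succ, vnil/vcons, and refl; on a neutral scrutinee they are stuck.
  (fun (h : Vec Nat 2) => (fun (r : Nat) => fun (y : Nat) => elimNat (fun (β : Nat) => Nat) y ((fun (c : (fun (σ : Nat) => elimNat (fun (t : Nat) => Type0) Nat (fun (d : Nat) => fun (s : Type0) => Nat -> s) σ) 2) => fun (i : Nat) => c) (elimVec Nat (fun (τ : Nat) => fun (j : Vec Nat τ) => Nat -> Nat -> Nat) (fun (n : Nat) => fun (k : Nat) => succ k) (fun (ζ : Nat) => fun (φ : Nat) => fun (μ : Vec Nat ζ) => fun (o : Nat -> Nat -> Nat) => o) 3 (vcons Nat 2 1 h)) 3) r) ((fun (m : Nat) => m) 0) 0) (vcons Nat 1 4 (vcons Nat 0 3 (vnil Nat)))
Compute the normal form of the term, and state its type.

resulting normal form:
  0
the term's type:
  Nat
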